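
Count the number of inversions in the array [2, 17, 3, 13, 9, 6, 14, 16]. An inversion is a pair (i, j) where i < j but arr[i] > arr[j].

Finding inversions in [2, 17, 3, 13, 9, 6, 14, 16]:

(1, 2): arr[1]=17 > arr[2]=3
(1, 3): arr[1]=17 > arr[3]=13
(1, 4): arr[1]=17 > arr[4]=9
(1, 5): arr[1]=17 > arr[5]=6
(1, 6): arr[1]=17 > arr[6]=14
(1, 7): arr[1]=17 > arr[7]=16
(3, 4): arr[3]=13 > arr[4]=9
(3, 5): arr[3]=13 > arr[5]=6
(4, 5): arr[4]=9 > arr[5]=6

Total inversions: 9

The array has 9 inversion(s): (1,2), (1,3), (1,4), (1,5), (1,6), (1,7), (3,4), (3,5), (4,5). Each pair (i,j) satisfies i < j and arr[i] > arr[j].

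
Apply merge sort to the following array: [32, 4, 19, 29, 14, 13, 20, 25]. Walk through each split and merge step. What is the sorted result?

Merge sort trace:

Split: [32, 4, 19, 29, 14, 13, 20, 25] -> [32, 4, 19, 29] and [14, 13, 20, 25]
  Split: [32, 4, 19, 29] -> [32, 4] and [19, 29]
    Split: [32, 4] -> [32] and [4]
    Merge: [32] + [4] -> [4, 32]
    Split: [19, 29] -> [19] and [29]
    Merge: [19] + [29] -> [19, 29]
  Merge: [4, 32] + [19, 29] -> [4, 19, 29, 32]
  Split: [14, 13, 20, 25] -> [14, 13] and [20, 25]
    Split: [14, 13] -> [14] and [13]
    Merge: [14] + [13] -> [13, 14]
    Split: [20, 25] -> [20] and [25]
    Merge: [20] + [25] -> [20, 25]
  Merge: [13, 14] + [20, 25] -> [13, 14, 20, 25]
Merge: [4, 19, 29, 32] + [13, 14, 20, 25] -> [4, 13, 14, 19, 20, 25, 29, 32]

Final sorted array: [4, 13, 14, 19, 20, 25, 29, 32]

The merge sort proceeds by recursively splitting the array and merging sorted halves.
After all merges, the sorted array is [4, 13, 14, 19, 20, 25, 29, 32].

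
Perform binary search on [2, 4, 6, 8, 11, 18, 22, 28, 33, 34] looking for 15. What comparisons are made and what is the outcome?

Binary search for 15 in [2, 4, 6, 8, 11, 18, 22, 28, 33, 34]:

lo=0, hi=9, mid=4, arr[mid]=11 -> 11 < 15, search right half
lo=5, hi=9, mid=7, arr[mid]=28 -> 28 > 15, search left half
lo=5, hi=6, mid=5, arr[mid]=18 -> 18 > 15, search left half
lo=5 > hi=4, target 15 not found

Binary search determines that 15 is not in the array after 3 comparisons. The search space was exhausted without finding the target.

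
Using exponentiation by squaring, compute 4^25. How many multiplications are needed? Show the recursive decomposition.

Computing 4^25 by squaring (build up from 4^1; each line after the first costs one multiplication):

4^1 = 4
4^2 = (4^1)^2 = 4^2 = 16
4^3 = 4 * 4^2 = 4 * 16 = 64
4^6 = (4^3)^2 = 64^2 = 4096
4^12 = (4^6)^2 = 4096^2 = 16777216
4^24 = (4^12)^2 = 16777216^2 = 281474976710656
4^25 = 4 * 4^24 = 4 * 281474976710656 = 1125899906842624

Result: 1125899906842624
Multiplications needed: 6 (6 lines after 4^1)

4^25 = 1125899906842624. Using exponentiation by squaring, this requires 6 multiplications. The key idea: if the exponent is even, square the half-power; if odd, multiply by the base once.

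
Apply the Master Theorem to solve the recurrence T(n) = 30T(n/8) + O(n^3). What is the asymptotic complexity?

Master Theorem for T(n) = 30T(n/8) + O(n^3):

a = 30, b = 8, c = 3
log_b(a) = log_8(30) = 1.6356

Case 3: c = 3 > log_8(30) = 1.6356
T(n) = O(n^3) = O(n^3)

For T(n) = 30T(n/8) + O(n^3): log_8(30) = 1.6356. This is Case 3 of the Master Theorem (c > log_b(a), work dominated by root), giving O(n^3).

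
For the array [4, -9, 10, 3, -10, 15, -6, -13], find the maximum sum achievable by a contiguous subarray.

Using Kadane's algorithm on [4, -9, 10, 3, -10, 15, -6, -13]:

Scanning through the array:
Position 1 (value -9): max_ending_here = -5, max_so_far = 4
Position 2 (value 10): max_ending_here = 10, max_so_far = 10
Position 3 (value 3): max_ending_here = 13, max_so_far = 13
Position 4 (value -10): max_ending_here = 3, max_so_far = 13
Position 5 (value 15): max_ending_here = 18, max_so_far = 18
Position 6 (value -6): max_ending_here = 12, max_so_far = 18
Position 7 (value -13): max_ending_here = -1, max_so_far = 18

Maximum subarray: [10, 3, -10, 15]
Maximum sum: 18

The maximum subarray is [10, 3, -10, 15] with sum 18. This subarray runs from index 2 to index 5.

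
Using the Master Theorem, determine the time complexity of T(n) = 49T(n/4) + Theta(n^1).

Master Theorem for T(n) = 49T(n/4) + O(n^1):

a = 49, b = 4, c = 1
log_b(a) = log_4(49) = 2.8074

Case 1: c = 1 < log_4(49) = 2.8074
T(n) = O(n^(log_4 49))

For T(n) = 49T(n/4) + O(n^1): log_4(49) = 2.8074. This is Case 1 of the Master Theorem (c < log_b(a), work dominated by leaves), giving O(n^(log_4 49)).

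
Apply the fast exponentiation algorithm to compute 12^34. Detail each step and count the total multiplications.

Computing 12^34 by squaring (build up from 12^1; each line after the first costs one multiplication):

12^1 = 12
12^2 = (12^1)^2 = 12^2 = 144
12^4 = (12^2)^2 = 144^2 = 20736
12^8 = (12^4)^2 = 20736^2 = 429981696
12^16 = (12^8)^2 = 429981696^2 = 184884258895036416
12^17 = 12 * 12^16 = 12 * 184884258895036416 = 2218611106740436992
12^34 = (12^17)^2 = 2218611106740436992^2 = 4922235242952026704037113243122008064

Result: 4922235242952026704037113243122008064
Multiplications needed: 6 (6 lines after 12^1)

12^34 = 4922235242952026704037113243122008064. Using exponentiation by squaring, this requires 6 multiplications. The key idea: if the exponent is even, square the half-power; if odd, multiply by the base once.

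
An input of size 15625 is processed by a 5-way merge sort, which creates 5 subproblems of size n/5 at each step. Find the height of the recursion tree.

For divide and conquer with division factor 5:

Problem sizes at each level:
Level 0: 15625
Level 1: 3125
Level 2: 625
Level 3: 125
Level 4: 25
Level 5: 5
Level 6: 1

The root is level 0 and the size-1 base case is level 6 (the tree spans levels 0 through 6, i.e. 7 levels counting the root), so the depth is the number of divisions: log_5(15625) = 6

The recursion tree depth is log_5(15625) = 6. At each level, the problem size is divided by 5, so it takes 6 divisions to reduce to a base case of size 1. The algorithm makes 5 recursive calls at each level.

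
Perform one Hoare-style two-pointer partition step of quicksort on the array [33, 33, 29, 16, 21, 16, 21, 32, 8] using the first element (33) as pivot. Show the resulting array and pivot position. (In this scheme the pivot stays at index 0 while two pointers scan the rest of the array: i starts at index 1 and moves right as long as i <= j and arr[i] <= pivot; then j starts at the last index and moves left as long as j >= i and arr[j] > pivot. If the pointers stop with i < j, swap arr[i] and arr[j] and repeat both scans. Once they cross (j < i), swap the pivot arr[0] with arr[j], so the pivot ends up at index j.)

Hoare-style two-pointer partition with pivot = 33:

Initial array: [33, 33, 29, 16, 21, 16, 21, 32, 8]

Pointers start at i = 1, j = 8.
i ends at 9, j ends at 8: the pointers have crossed (j < i), so scanning stops.

Swap pivot arr[0] with arr[8] to place pivot at position 8: [8, 33, 29, 16, 21, 16, 21, 32, 33]
Pivot position: 8

After partitioning with pivot 33, the array becomes [8, 33, 29, 16, 21, 16, 21, 32, 33]. The pivot is placed at index 8. All elements to the left of the pivot are <= 33, and all elements to the right are > 33.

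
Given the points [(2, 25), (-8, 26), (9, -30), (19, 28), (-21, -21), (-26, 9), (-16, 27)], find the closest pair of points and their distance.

Computing all pairwise distances among 7 points:

d((2, 25), (-8, 26)) = 10.0499
d((2, 25), (9, -30)) = 55.4437
d((2, 25), (19, 28)) = 17.2627
d((2, 25), (-21, -21)) = 51.4296
d((2, 25), (-26, 9)) = 32.249
d((2, 25), (-16, 27)) = 18.1108
d((-8, 26), (9, -30)) = 58.5235
d((-8, 26), (19, 28)) = 27.074
d((-8, 26), (-21, -21)) = 48.7647
d((-8, 26), (-26, 9)) = 24.7588
d((-8, 26), (-16, 27)) = 8.0623 <-- minimum
d((9, -30), (19, 28)) = 58.8558
d((9, -30), (-21, -21)) = 31.3209
d((9, -30), (-26, 9)) = 52.4023
d((9, -30), (-16, 27)) = 62.2415
d((19, 28), (-21, -21)) = 63.2535
d((19, 28), (-26, 9)) = 48.8467
d((19, 28), (-16, 27)) = 35.0143
d((-21, -21), (-26, 9)) = 30.4138
d((-21, -21), (-16, 27)) = 48.2597
d((-26, 9), (-16, 27)) = 20.5913

Closest pair: (-8, 26) and (-16, 27) with distance 8.0623

The closest pair is (-8, 26) and (-16, 27) with Euclidean distance 8.0623. For 7 points, brute-force pairwise comparison is shown above. For large n, the divide-and-conquer algorithm (sort by x, recurse on halves, check the dividing strip) achieves O(n log n).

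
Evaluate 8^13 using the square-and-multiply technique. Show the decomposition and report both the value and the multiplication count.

Computing 8^13 by squaring (build up from 8^1; each line after the first costs one multiplication):

8^1 = 8
8^2 = (8^1)^2 = 8^2 = 64
8^3 = 8 * 8^2 = 8 * 64 = 512
8^6 = (8^3)^2 = 512^2 = 262144
8^12 = (8^6)^2 = 262144^2 = 68719476736
8^13 = 8 * 8^12 = 8 * 68719476736 = 549755813888

Result: 549755813888
Multiplications needed: 5 (5 lines after 8^1)

8^13 = 549755813888. Using exponentiation by squaring, this requires 5 multiplications. The key idea: if the exponent is even, square the half-power; if odd, multiply by the base once.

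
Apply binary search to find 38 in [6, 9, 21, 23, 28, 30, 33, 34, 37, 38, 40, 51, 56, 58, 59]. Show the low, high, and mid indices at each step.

Binary search for 38 in [6, 9, 21, 23, 28, 30, 33, 34, 37, 38, 40, 51, 56, 58, 59]:

lo=0, hi=14, mid=7, arr[mid]=34 -> 34 < 38, search right half
lo=8, hi=14, mid=11, arr[mid]=51 -> 51 > 38, search left half
lo=8, hi=10, mid=9, arr[mid]=38 -> Found target at index 9!

Binary search finds 38 at index 9 after 3 comparisons. The search repeatedly halves the search space by comparing with the middle element.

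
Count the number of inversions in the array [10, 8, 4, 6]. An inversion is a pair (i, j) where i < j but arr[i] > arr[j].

Finding inversions in [10, 8, 4, 6]:

(0, 1): arr[0]=10 > arr[1]=8
(0, 2): arr[0]=10 > arr[2]=4
(0, 3): arr[0]=10 > arr[3]=6
(1, 2): arr[1]=8 > arr[2]=4
(1, 3): arr[1]=8 > arr[3]=6

Total inversions: 5

The array has 5 inversion(s): (0,1), (0,2), (0,3), (1,2), (1,3). Each pair (i,j) satisfies i < j and arr[i] > arr[j].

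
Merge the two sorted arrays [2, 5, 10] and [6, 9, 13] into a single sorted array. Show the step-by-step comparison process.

Merging process:

Compare 2 vs 6: take 2 from left. Merged: [2]
Compare 5 vs 6: take 5 from left. Merged: [2, 5]
Compare 10 vs 6: take 6 from right. Merged: [2, 5, 6]
Compare 10 vs 9: take 9 from right. Merged: [2, 5, 6, 9]
Compare 10 vs 13: take 10 from left. Merged: [2, 5, 6, 9, 10]
Append remaining from right: [13]. Merged: [2, 5, 6, 9, 10, 13]

Final merged array: [2, 5, 6, 9, 10, 13]
Total comparisons: 5

The merged array is [2, 5, 6, 9, 10, 13], requiring 5 comparisons. The merge step runs in O(n) time where n is the total number of elements.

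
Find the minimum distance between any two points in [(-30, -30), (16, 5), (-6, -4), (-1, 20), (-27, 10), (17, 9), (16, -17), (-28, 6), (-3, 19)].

Computing all pairwise distances among 9 points:

d((-30, -30), (16, 5)) = 57.8014
d((-30, -30), (-6, -4)) = 35.3836
d((-30, -30), (-1, 20)) = 57.8014
d((-30, -30), (-27, 10)) = 40.1123
d((-30, -30), (17, 9)) = 61.0737
d((-30, -30), (16, -17)) = 47.8017
d((-30, -30), (-28, 6)) = 36.0555
d((-30, -30), (-3, 19)) = 55.9464
d((16, 5), (-6, -4)) = 23.7697
d((16, 5), (-1, 20)) = 22.6716
d((16, 5), (-27, 10)) = 43.2897
d((16, 5), (17, 9)) = 4.1231
d((16, 5), (16, -17)) = 22.0
d((16, 5), (-28, 6)) = 44.0114
d((16, 5), (-3, 19)) = 23.6008
d((-6, -4), (-1, 20)) = 24.5153
d((-6, -4), (-27, 10)) = 25.2389
d((-6, -4), (17, 9)) = 26.4197
d((-6, -4), (16, -17)) = 25.5539
d((-6, -4), (-28, 6)) = 24.1661
d((-6, -4), (-3, 19)) = 23.1948
d((-1, 20), (-27, 10)) = 27.8568
d((-1, 20), (17, 9)) = 21.095
d((-1, 20), (16, -17)) = 40.7185
d((-1, 20), (-28, 6)) = 30.4138
d((-1, 20), (-3, 19)) = 2.2361 <-- minimum
d((-27, 10), (17, 9)) = 44.0114
d((-27, 10), (16, -17)) = 50.774
d((-27, 10), (-28, 6)) = 4.1231
d((-27, 10), (-3, 19)) = 25.632
d((17, 9), (16, -17)) = 26.0192
d((17, 9), (-28, 6)) = 45.0999
d((17, 9), (-3, 19)) = 22.3607
d((16, -17), (-28, 6)) = 49.6488
d((16, -17), (-3, 19)) = 40.7063
d((-28, 6), (-3, 19)) = 28.178

Closest pair: (-1, 20) and (-3, 19) with distance 2.2361

The closest pair is (-1, 20) and (-3, 19) with Euclidean distance 2.2361. For 9 points, brute-force pairwise comparison is shown above. For large n, the divide-and-conquer algorithm (sort by x, recurse on halves, check the dividing strip) achieves O(n log n).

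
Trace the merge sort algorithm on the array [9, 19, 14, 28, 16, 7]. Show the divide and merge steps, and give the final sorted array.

Merge sort trace:

Split: [9, 19, 14, 28, 16, 7] -> [9, 19, 14] and [28, 16, 7]
  Split: [9, 19, 14] -> [9] and [19, 14]
    Split: [19, 14] -> [19] and [14]
    Merge: [19] + [14] -> [14, 19]
  Merge: [9] + [14, 19] -> [9, 14, 19]
  Split: [28, 16, 7] -> [28] and [16, 7]
    Split: [16, 7] -> [16] and [7]
    Merge: [16] + [7] -> [7, 16]
  Merge: [28] + [7, 16] -> [7, 16, 28]
Merge: [9, 14, 19] + [7, 16, 28] -> [7, 9, 14, 16, 19, 28]

Final sorted array: [7, 9, 14, 16, 19, 28]

The merge sort proceeds by recursively splitting the array and merging sorted halves.
After all merges, the sorted array is [7, 9, 14, 16, 19, 28].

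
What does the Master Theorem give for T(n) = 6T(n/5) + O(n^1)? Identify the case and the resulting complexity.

Master Theorem for T(n) = 6T(n/5) + O(n^1):

a = 6, b = 5, c = 1
log_b(a) = log_5(6) = 1.1133

Case 1: c = 1 < log_5(6) = 1.1133
T(n) = O(n^(log_5 6))

For T(n) = 6T(n/5) + O(n^1): log_5(6) = 1.1133. This is Case 1 of the Master Theorem (c < log_b(a), work dominated by leaves), giving O(n^(log_5 6)).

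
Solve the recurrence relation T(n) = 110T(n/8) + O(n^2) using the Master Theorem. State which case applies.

Master Theorem for T(n) = 110T(n/8) + O(n^2):

a = 110, b = 8, c = 2
log_b(a) = log_8(110) = 2.2605

Case 1: c = 2 < log_8(110) = 2.2605
T(n) = O(n^(log_8 110))

For T(n) = 110T(n/8) + O(n^2): log_8(110) = 2.2605. This is Case 1 of the Master Theorem (c < log_b(a), work dominated by leaves), giving O(n^(log_8 110)).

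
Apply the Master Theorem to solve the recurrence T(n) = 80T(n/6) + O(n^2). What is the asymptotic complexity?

Master Theorem for T(n) = 80T(n/6) + O(n^2):

a = 80, b = 6, c = 2
log_b(a) = log_6(80) = 2.4457

Case 1: c = 2 < log_6(80) = 2.4457
T(n) = O(n^(log_6 80))

For T(n) = 80T(n/6) + O(n^2): log_6(80) = 2.4457. This is Case 1 of the Master Theorem (c < log_b(a), work dominated by leaves), giving O(n^(log_6 80)).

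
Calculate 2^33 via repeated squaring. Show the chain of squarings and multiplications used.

Computing 2^33 by squaring (build up from 2^1; each line after the first costs one multiplication):

2^1 = 2
2^2 = (2^1)^2 = 2^2 = 4
2^4 = (2^2)^2 = 4^2 = 16
2^8 = (2^4)^2 = 16^2 = 256
2^16 = (2^8)^2 = 256^2 = 65536
2^32 = (2^16)^2 = 65536^2 = 4294967296
2^33 = 2 * 2^32 = 2 * 4294967296 = 8589934592

Result: 8589934592
Multiplications needed: 6 (6 lines after 2^1)

2^33 = 8589934592. Using exponentiation by squaring, this requires 6 multiplications. The key idea: if the exponent is even, square the half-power; if odd, multiply by the base once.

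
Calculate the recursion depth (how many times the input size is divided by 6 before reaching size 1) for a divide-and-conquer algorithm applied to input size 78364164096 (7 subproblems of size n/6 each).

For divide and conquer with division factor 6:

Problem sizes at each level:
Level 0: 78364164096
Level 1: 13060694016
Level 2: 2176782336
Level 3: 362797056
Level 4: 60466176
Level 5: 10077696
Level 6: 1679616
Level 7: 279936
Level 8: 46656
Level 9: 7776
Level 10: 1296
Level 11: 216
Level 12: 36
Level 13: 6
Level 14: 1

The root is level 0 and the size-1 base case is level 14 (the tree spans levels 0 through 14, i.e. 15 levels counting the root), so the depth is the number of divisions: log_6(78364164096) = 14

The recursion tree depth is log_6(78364164096) = 14. At each level, the problem size is divided by 6, so it takes 14 divisions to reduce to a base case of size 1. The algorithm makes 7 recursive calls at each level.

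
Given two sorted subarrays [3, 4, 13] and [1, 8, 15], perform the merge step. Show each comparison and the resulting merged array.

Merging process:

Compare 3 vs 1: take 1 from right. Merged: [1]
Compare 3 vs 8: take 3 from left. Merged: [1, 3]
Compare 4 vs 8: take 4 from left. Merged: [1, 3, 4]
Compare 13 vs 8: take 8 from right. Merged: [1, 3, 4, 8]
Compare 13 vs 15: take 13 from left. Merged: [1, 3, 4, 8, 13]
Append remaining from right: [15]. Merged: [1, 3, 4, 8, 13, 15]

Final merged array: [1, 3, 4, 8, 13, 15]
Total comparisons: 5

The merged array is [1, 3, 4, 8, 13, 15], requiring 5 comparisons. The merge step runs in O(n) time where n is the total number of elements.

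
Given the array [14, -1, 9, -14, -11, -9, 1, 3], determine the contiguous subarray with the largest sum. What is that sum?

Using Kadane's algorithm on [14, -1, 9, -14, -11, -9, 1, 3]:

Scanning through the array:
Position 1 (value -1): max_ending_here = 13, max_so_far = 14
Position 2 (value 9): max_ending_here = 22, max_so_far = 22
Position 3 (value -14): max_ending_here = 8, max_so_far = 22
Position 4 (value -11): max_ending_here = -3, max_so_far = 22
Position 5 (value -9): max_ending_here = -9, max_so_far = 22
Position 6 (value 1): max_ending_here = 1, max_so_far = 22
Position 7 (value 3): max_ending_here = 4, max_so_far = 22

Maximum subarray: [14, -1, 9]
Maximum sum: 22

The maximum subarray is [14, -1, 9] with sum 22. This subarray runs from index 0 to index 2.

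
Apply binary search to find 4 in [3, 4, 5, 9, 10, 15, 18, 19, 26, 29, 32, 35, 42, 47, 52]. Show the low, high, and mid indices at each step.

Binary search for 4 in [3, 4, 5, 9, 10, 15, 18, 19, 26, 29, 32, 35, 42, 47, 52]:

lo=0, hi=14, mid=7, arr[mid]=19 -> 19 > 4, search left half
lo=0, hi=6, mid=3, arr[mid]=9 -> 9 > 4, search left half
lo=0, hi=2, mid=1, arr[mid]=4 -> Found target at index 1!

Binary search finds 4 at index 1 after 3 comparisons. The search repeatedly halves the search space by comparing with the middle element.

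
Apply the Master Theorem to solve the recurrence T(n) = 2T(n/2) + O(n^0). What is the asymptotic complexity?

Master Theorem for T(n) = 2T(n/2) + O(n^0):

a = 2, b = 2, c = 0
log_b(a) = log_2(2) = 1.0000

Case 1: c = 0 < log_2(2) = 1.0000
T(n) = O(n^(log_2 2)) = O(n)

For T(n) = 2T(n/2) + O(n^0): log_2(2) = 1.0000. This is Case 1 of the Master Theorem (c < log_b(a), work dominated by leaves), giving O(n).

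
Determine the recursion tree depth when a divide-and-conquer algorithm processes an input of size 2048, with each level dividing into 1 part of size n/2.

For divide and conquer with division factor 2:

Problem sizes at each level:
Level 0: 2048
Level 1: 1024
Level 2: 512
Level 3: 256
Level 4: 128
Level 5: 64
Level 6: 32
Level 7: 16
Level 8: 8
Level 9: 4
Level 10: 2
Level 11: 1

The root is level 0 and the size-1 base case is level 11 (the tree spans levels 0 through 11, i.e. 12 levels counting the root), so the depth is the number of divisions: log_2(2048) = 11

The recursion tree depth is log_2(2048) = 11. At each level, the problem size is divided by 2, so it takes 11 divisions to reduce to a base case of size 1. The algorithm makes 1 recursive call at each level.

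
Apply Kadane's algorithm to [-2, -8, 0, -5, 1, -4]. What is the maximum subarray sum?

Using Kadane's algorithm on [-2, -8, 0, -5, 1, -4]:

Scanning through the array:
Position 1 (value -8): max_ending_here = -8, max_so_far = -2
Position 2 (value 0): max_ending_here = 0, max_so_far = 0
Position 3 (value -5): max_ending_here = -5, max_so_far = 0
Position 4 (value 1): max_ending_here = 1, max_so_far = 1
Position 5 (value -4): max_ending_here = -3, max_so_far = 1

Maximum subarray: [1]
Maximum sum: 1

The maximum subarray is [1] with sum 1. This subarray runs from index 4 to index 4.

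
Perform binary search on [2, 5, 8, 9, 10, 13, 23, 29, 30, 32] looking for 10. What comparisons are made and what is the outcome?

Binary search for 10 in [2, 5, 8, 9, 10, 13, 23, 29, 30, 32]:

lo=0, hi=9, mid=4, arr[mid]=10 -> Found target at index 4!

Binary search finds 10 at index 4 after 1 comparisons. The search repeatedly halves the search space by comparing with the middle element.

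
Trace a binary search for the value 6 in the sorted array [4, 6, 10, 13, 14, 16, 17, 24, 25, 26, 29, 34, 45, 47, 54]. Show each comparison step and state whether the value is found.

Binary search for 6 in [4, 6, 10, 13, 14, 16, 17, 24, 25, 26, 29, 34, 45, 47, 54]:

lo=0, hi=14, mid=7, arr[mid]=24 -> 24 > 6, search left half
lo=0, hi=6, mid=3, arr[mid]=13 -> 13 > 6, search left half
lo=0, hi=2, mid=1, arr[mid]=6 -> Found target at index 1!

Binary search finds 6 at index 1 after 3 comparisons. The search repeatedly halves the search space by comparing with the middle element.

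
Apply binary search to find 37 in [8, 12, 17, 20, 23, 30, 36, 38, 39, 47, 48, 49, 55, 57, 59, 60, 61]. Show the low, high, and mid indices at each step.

Binary search for 37 in [8, 12, 17, 20, 23, 30, 36, 38, 39, 47, 48, 49, 55, 57, 59, 60, 61]:

lo=0, hi=16, mid=8, arr[mid]=39 -> 39 > 37, search left half
lo=0, hi=7, mid=3, arr[mid]=20 -> 20 < 37, search right half
lo=4, hi=7, mid=5, arr[mid]=30 -> 30 < 37, search right half
lo=6, hi=7, mid=6, arr[mid]=36 -> 36 < 37, search right half
lo=7, hi=7, mid=7, arr[mid]=38 -> 38 > 37, search left half
lo=7 > hi=6, target 37 not found

Binary search determines that 37 is not in the array after 5 comparisons. The search space was exhausted without finding the target.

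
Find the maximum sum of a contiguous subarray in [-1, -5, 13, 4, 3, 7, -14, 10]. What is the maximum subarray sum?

Using Kadane's algorithm on [-1, -5, 13, 4, 3, 7, -14, 10]:

Scanning through the array:
Position 1 (value -5): max_ending_here = -5, max_so_far = -1
Position 2 (value 13): max_ending_here = 13, max_so_far = 13
Position 3 (value 4): max_ending_here = 17, max_so_far = 17
Position 4 (value 3): max_ending_here = 20, max_so_far = 20
Position 5 (value 7): max_ending_here = 27, max_so_far = 27
Position 6 (value -14): max_ending_here = 13, max_so_far = 27
Position 7 (value 10): max_ending_here = 23, max_so_far = 27

Maximum subarray: [13, 4, 3, 7]
Maximum sum: 27

The maximum subarray is [13, 4, 3, 7] with sum 27. This subarray runs from index 2 to index 5.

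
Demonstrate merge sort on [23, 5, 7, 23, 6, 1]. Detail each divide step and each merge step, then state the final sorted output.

Merge sort trace:

Split: [23, 5, 7, 23, 6, 1] -> [23, 5, 7] and [23, 6, 1]
  Split: [23, 5, 7] -> [23] and [5, 7]
    Split: [5, 7] -> [5] and [7]
    Merge: [5] + [7] -> [5, 7]
  Merge: [23] + [5, 7] -> [5, 7, 23]
  Split: [23, 6, 1] -> [23] and [6, 1]
    Split: [6, 1] -> [6] and [1]
    Merge: [6] + [1] -> [1, 6]
  Merge: [23] + [1, 6] -> [1, 6, 23]
Merge: [5, 7, 23] + [1, 6, 23] -> [1, 5, 6, 7, 23, 23]

Final sorted array: [1, 5, 6, 7, 23, 23]

The merge sort proceeds by recursively splitting the array and merging sorted halves.
After all merges, the sorted array is [1, 5, 6, 7, 23, 23].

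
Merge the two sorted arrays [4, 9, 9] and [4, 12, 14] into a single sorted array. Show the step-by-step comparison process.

Merging process:

Compare 4 vs 4: take 4 from left. Merged: [4]
Compare 9 vs 4: take 4 from right. Merged: [4, 4]
Compare 9 vs 12: take 9 from left. Merged: [4, 4, 9]
Compare 9 vs 12: take 9 from left. Merged: [4, 4, 9, 9]
Append remaining from right: [12, 14]. Merged: [4, 4, 9, 9, 12, 14]

Final merged array: [4, 4, 9, 9, 12, 14]
Total comparisons: 4

The merged array is [4, 4, 9, 9, 12, 14], requiring 4 comparisons. The merge step runs in O(n) time where n is the total number of elements.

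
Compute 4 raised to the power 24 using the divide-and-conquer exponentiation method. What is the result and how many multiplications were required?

Computing 4^24 by squaring (build up from 4^1; each line after the first costs one multiplication):

4^1 = 4
4^2 = (4^1)^2 = 4^2 = 16
4^3 = 4 * 4^2 = 4 * 16 = 64
4^6 = (4^3)^2 = 64^2 = 4096
4^12 = (4^6)^2 = 4096^2 = 16777216
4^24 = (4^12)^2 = 16777216^2 = 281474976710656

Result: 281474976710656
Multiplications needed: 5 (5 lines after 4^1)

4^24 = 281474976710656. Using exponentiation by squaring, this requires 5 multiplications. The key idea: if the exponent is even, square the half-power; if odd, multiply by the base once.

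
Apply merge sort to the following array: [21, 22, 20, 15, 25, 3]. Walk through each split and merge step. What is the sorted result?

Merge sort trace:

Split: [21, 22, 20, 15, 25, 3] -> [21, 22, 20] and [15, 25, 3]
  Split: [21, 22, 20] -> [21] and [22, 20]
    Split: [22, 20] -> [22] and [20]
    Merge: [22] + [20] -> [20, 22]
  Merge: [21] + [20, 22] -> [20, 21, 22]
  Split: [15, 25, 3] -> [15] and [25, 3]
    Split: [25, 3] -> [25] and [3]
    Merge: [25] + [3] -> [3, 25]
  Merge: [15] + [3, 25] -> [3, 15, 25]
Merge: [20, 21, 22] + [3, 15, 25] -> [3, 15, 20, 21, 22, 25]

Final sorted array: [3, 15, 20, 21, 22, 25]

The merge sort proceeds by recursively splitting the array and merging sorted halves.
After all merges, the sorted array is [3, 15, 20, 21, 22, 25].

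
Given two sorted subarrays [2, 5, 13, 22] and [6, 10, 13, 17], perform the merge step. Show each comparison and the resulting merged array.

Merging process:

Compare 2 vs 6: take 2 from left. Merged: [2]
Compare 5 vs 6: take 5 from left. Merged: [2, 5]
Compare 13 vs 6: take 6 from right. Merged: [2, 5, 6]
Compare 13 vs 10: take 10 from right. Merged: [2, 5, 6, 10]
Compare 13 vs 13: take 13 from left. Merged: [2, 5, 6, 10, 13]
Compare 22 vs 13: take 13 from right. Merged: [2, 5, 6, 10, 13, 13]
Compare 22 vs 17: take 17 from right. Merged: [2, 5, 6, 10, 13, 13, 17]
Append remaining from left: [22]. Merged: [2, 5, 6, 10, 13, 13, 17, 22]

Final merged array: [2, 5, 6, 10, 13, 13, 17, 22]
Total comparisons: 7

The merged array is [2, 5, 6, 10, 13, 13, 17, 22], requiring 7 comparisons. The merge step runs in O(n) time where n is the total number of elements.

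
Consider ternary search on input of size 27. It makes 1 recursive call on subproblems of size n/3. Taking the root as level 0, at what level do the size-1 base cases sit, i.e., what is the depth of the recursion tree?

For divide and conquer with division factor 3:

Problem sizes at each level:
Level 0: 27
Level 1: 9
Level 2: 3
Level 3: 1

The root is level 0 and the size-1 base case is level 3 (the tree spans levels 0 through 3, i.e. 4 levels counting the root), so the depth is the number of divisions: log_3(27) = 3

The recursion tree depth is log_3(27) = 3. At each level, the problem size is divided by 3, so it takes 3 divisions to reduce to a base case of size 1. The algorithm makes 1 recursive call at each level.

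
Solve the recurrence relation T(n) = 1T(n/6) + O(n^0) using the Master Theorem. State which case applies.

Master Theorem for T(n) = 1T(n/6) + O(n^0):

a = 1, b = 6, c = 0
log_b(a) = log_6(1) = 0.0000

Case 2: c = 0 = log_6(1) = 0.0000
T(n) = O(n^0 log n) = O(log n)

For T(n) = 1T(n/6) + O(n^0): log_6(1) = 0.0000. This is Case 2 of the Master Theorem (c = log_b(a), equal work at all levels), giving O(log n).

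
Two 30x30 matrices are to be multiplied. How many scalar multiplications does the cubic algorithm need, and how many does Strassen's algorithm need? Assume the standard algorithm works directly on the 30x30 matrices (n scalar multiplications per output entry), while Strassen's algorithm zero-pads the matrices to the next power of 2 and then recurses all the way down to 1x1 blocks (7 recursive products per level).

Matrix multiplication for 30x30 matrices:

Strassen's algorithm requires power-of-2 dimensions. Pad 30x30 to 32x32 (next power of 2).

Standard algorithm: 30^3 = 27000 multiplications
Strassen's algorithm: 7^(log2(32)) = 7^5 = 16807 multiplications
Savings: 27000 - 16807 = 10193 multiplications

Standard: 27000 multiplications (30^3). Strassen: 16807 multiplications (7^5, after padding to 32x32). Strassen reduces 8 recursive multiplications to 7 at each level.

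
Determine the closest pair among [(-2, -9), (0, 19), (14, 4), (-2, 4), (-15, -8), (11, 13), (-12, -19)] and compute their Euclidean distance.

Computing all pairwise distances among 7 points:

d((-2, -9), (0, 19)) = 28.0713
d((-2, -9), (14, 4)) = 20.6155
d((-2, -9), (-2, 4)) = 13.0
d((-2, -9), (-15, -8)) = 13.0384
d((-2, -9), (11, 13)) = 25.5539
d((-2, -9), (-12, -19)) = 14.1421
d((0, 19), (14, 4)) = 20.5183
d((0, 19), (-2, 4)) = 15.1327
d((0, 19), (-15, -8)) = 30.8869
d((0, 19), (11, 13)) = 12.53
d((0, 19), (-12, -19)) = 39.8497
d((14, 4), (-2, 4)) = 16.0
d((14, 4), (-15, -8)) = 31.3847
d((14, 4), (11, 13)) = 9.4868 <-- minimum
d((14, 4), (-12, -19)) = 34.7131
d((-2, 4), (-15, -8)) = 17.6918
d((-2, 4), (11, 13)) = 15.8114
d((-2, 4), (-12, -19)) = 25.0799
d((-15, -8), (11, 13)) = 33.4215
d((-15, -8), (-12, -19)) = 11.4018
d((11, 13), (-12, -19)) = 39.4081

Closest pair: (14, 4) and (11, 13) with distance 9.4868

The closest pair is (14, 4) and (11, 13) with Euclidean distance 9.4868. For 7 points, brute-force pairwise comparison is shown above. For large n, the divide-and-conquer algorithm (sort by x, recurse on halves, check the dividing strip) achieves O(n log n).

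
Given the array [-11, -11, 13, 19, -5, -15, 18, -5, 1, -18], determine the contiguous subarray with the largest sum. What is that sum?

Using Kadane's algorithm on [-11, -11, 13, 19, -5, -15, 18, -5, 1, -18]:

Scanning through the array:
Position 1 (value -11): max_ending_here = -11, max_so_far = -11
Position 2 (value 13): max_ending_here = 13, max_so_far = 13
Position 3 (value 19): max_ending_here = 32, max_so_far = 32
Position 4 (value -5): max_ending_here = 27, max_so_far = 32
Position 5 (value -15): max_ending_here = 12, max_so_far = 32
Position 6 (value 18): max_ending_here = 30, max_so_far = 32
Position 7 (value -5): max_ending_here = 25, max_so_far = 32
Position 8 (value 1): max_ending_here = 26, max_so_far = 32
Position 9 (value -18): max_ending_here = 8, max_so_far = 32

Maximum subarray: [13, 19]
Maximum sum: 32

The maximum subarray is [13, 19] with sum 32. This subarray runs from index 2 to index 3.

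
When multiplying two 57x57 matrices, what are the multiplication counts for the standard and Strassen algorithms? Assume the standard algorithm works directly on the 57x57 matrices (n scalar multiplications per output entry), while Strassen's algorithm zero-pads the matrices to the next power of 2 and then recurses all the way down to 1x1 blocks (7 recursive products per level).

Matrix multiplication for 57x57 matrices:

Strassen's algorithm requires power-of-2 dimensions. Pad 57x57 to 64x64 (next power of 2).

Standard algorithm: 57^3 = 185193 multiplications
Strassen's algorithm: 7^(log2(64)) = 7^6 = 117649 multiplications
Savings: 185193 - 117649 = 67544 multiplications

Standard: 185193 multiplications (57^3). Strassen: 117649 multiplications (7^6, after padding to 64x64). Strassen reduces 8 recursive multiplications to 7 at each level.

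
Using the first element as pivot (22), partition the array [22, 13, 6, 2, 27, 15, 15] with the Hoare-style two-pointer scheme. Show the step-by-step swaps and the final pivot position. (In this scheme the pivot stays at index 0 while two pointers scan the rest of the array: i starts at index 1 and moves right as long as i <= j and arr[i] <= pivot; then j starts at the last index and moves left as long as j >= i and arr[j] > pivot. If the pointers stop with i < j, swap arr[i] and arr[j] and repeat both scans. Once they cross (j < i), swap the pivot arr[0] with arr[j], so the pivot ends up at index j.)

Hoare-style two-pointer partition with pivot = 22:

Initial array: [22, 13, 6, 2, 27, 15, 15]

Pointers start at i = 1, j = 6.
i stops at index 4 (arr[4]=27 > 22), j stops at index 6 (arr[6]=15 <= 22): swap arr[4] and arr[6], array becomes [22, 13, 6, 2, 15, 15, 27]
i ends at 6, j ends at 5: the pointers have crossed (j < i), so scanning stops.

Swap pivot arr[0] with arr[5] to place pivot at position 5: [15, 13, 6, 2, 15, 22, 27]
Pivot position: 5

After partitioning with pivot 22, the array becomes [15, 13, 6, 2, 15, 22, 27]. The pivot is placed at index 5. All elements to the left of the pivot are <= 22, and all elements to the right are > 22.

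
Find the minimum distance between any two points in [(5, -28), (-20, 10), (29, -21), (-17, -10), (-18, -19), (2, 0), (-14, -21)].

Computing all pairwise distances among 7 points:

d((5, -28), (-20, 10)) = 45.4863
d((5, -28), (29, -21)) = 25.0
d((5, -28), (-17, -10)) = 28.4253
d((5, -28), (-18, -19)) = 24.6982
d((5, -28), (2, 0)) = 28.1603
d((5, -28), (-14, -21)) = 20.2485
d((-20, 10), (29, -21)) = 57.9828
d((-20, 10), (-17, -10)) = 20.2237
d((-20, 10), (-18, -19)) = 29.0689
d((-20, 10), (2, 0)) = 24.1661
d((-20, 10), (-14, -21)) = 31.5753
d((29, -21), (-17, -10)) = 47.2969
d((29, -21), (-18, -19)) = 47.0425
d((29, -21), (2, 0)) = 34.2053
d((29, -21), (-14, -21)) = 43.0
d((-17, -10), (-18, -19)) = 9.0554
d((-17, -10), (2, 0)) = 21.4709
d((-17, -10), (-14, -21)) = 11.4018
d((-18, -19), (2, 0)) = 27.5862
d((-18, -19), (-14, -21)) = 4.4721 <-- minimum
d((2, 0), (-14, -21)) = 26.4008

Closest pair: (-18, -19) and (-14, -21) with distance 4.4721

The closest pair is (-18, -19) and (-14, -21) with Euclidean distance 4.4721. For 7 points, brute-force pairwise comparison is shown above. For large n, the divide-and-conquer algorithm (sort by x, recurse on halves, check the dividing strip) achieves O(n log n).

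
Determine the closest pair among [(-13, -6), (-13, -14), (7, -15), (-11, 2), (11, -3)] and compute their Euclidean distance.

Computing all pairwise distances among 5 points:

d((-13, -6), (-13, -14)) = 8.0 <-- minimum
d((-13, -6), (7, -15)) = 21.9317
d((-13, -6), (-11, 2)) = 8.2462
d((-13, -6), (11, -3)) = 24.1868
d((-13, -14), (7, -15)) = 20.025
d((-13, -14), (-11, 2)) = 16.1245
d((-13, -14), (11, -3)) = 26.4008
d((7, -15), (-11, 2)) = 24.7588
d((7, -15), (11, -3)) = 12.6491
d((-11, 2), (11, -3)) = 22.561

Closest pair: (-13, -6) and (-13, -14) with distance 8.0

The closest pair is (-13, -6) and (-13, -14) with Euclidean distance 8.0. For 5 points, brute-force pairwise comparison is shown above. For large n, the divide-and-conquer algorithm (sort by x, recurse on halves, check the dividing strip) achieves O(n log n).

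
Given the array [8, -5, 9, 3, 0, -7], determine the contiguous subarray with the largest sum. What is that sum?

Using Kadane's algorithm on [8, -5, 9, 3, 0, -7]:

Scanning through the array:
Position 1 (value -5): max_ending_here = 3, max_so_far = 8
Position 2 (value 9): max_ending_here = 12, max_so_far = 12
Position 3 (value 3): max_ending_here = 15, max_so_far = 15
Position 4 (value 0): max_ending_here = 15, max_so_far = 15
Position 5 (value -7): max_ending_here = 8, max_so_far = 15

Maximum subarray: [8, -5, 9, 3]
Maximum sum: 15

The maximum subarray is [8, -5, 9, 3] with sum 15. This subarray runs from index 0 to index 3.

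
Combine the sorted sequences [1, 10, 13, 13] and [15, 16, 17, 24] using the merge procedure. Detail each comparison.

Merging process:

Compare 1 vs 15: take 1 from left. Merged: [1]
Compare 10 vs 15: take 10 from left. Merged: [1, 10]
Compare 13 vs 15: take 13 from left. Merged: [1, 10, 13]
Compare 13 vs 15: take 13 from left. Merged: [1, 10, 13, 13]
Append remaining from right: [15, 16, 17, 24]. Merged: [1, 10, 13, 13, 15, 16, 17, 24]

Final merged array: [1, 10, 13, 13, 15, 16, 17, 24]
Total comparisons: 4

The merged array is [1, 10, 13, 13, 15, 16, 17, 24], requiring 4 comparisons. The merge step runs in O(n) time where n is the total number of elements.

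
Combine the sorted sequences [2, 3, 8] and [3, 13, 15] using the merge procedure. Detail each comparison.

Merging process:

Compare 2 vs 3: take 2 from left. Merged: [2]
Compare 3 vs 3: take 3 from left. Merged: [2, 3]
Compare 8 vs 3: take 3 from right. Merged: [2, 3, 3]
Compare 8 vs 13: take 8 from left. Merged: [2, 3, 3, 8]
Append remaining from right: [13, 15]. Merged: [2, 3, 3, 8, 13, 15]

Final merged array: [2, 3, 3, 8, 13, 15]
Total comparisons: 4

The merged array is [2, 3, 3, 8, 13, 15], requiring 4 comparisons. The merge step runs in O(n) time where n is the total number of elements.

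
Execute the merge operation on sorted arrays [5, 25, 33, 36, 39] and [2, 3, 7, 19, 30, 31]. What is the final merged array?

Merging process:

Compare 5 vs 2: take 2 from right. Merged: [2]
Compare 5 vs 3: take 3 from right. Merged: [2, 3]
Compare 5 vs 7: take 5 from left. Merged: [2, 3, 5]
Compare 25 vs 7: take 7 from right. Merged: [2, 3, 5, 7]
Compare 25 vs 19: take 19 from right. Merged: [2, 3, 5, 7, 19]
Compare 25 vs 30: take 25 from left. Merged: [2, 3, 5, 7, 19, 25]
Compare 33 vs 30: take 30 from right. Merged: [2, 3, 5, 7, 19, 25, 30]
Compare 33 vs 31: take 31 from right. Merged: [2, 3, 5, 7, 19, 25, 30, 31]
Append remaining from left: [33, 36, 39]. Merged: [2, 3, 5, 7, 19, 25, 30, 31, 33, 36, 39]

Final merged array: [2, 3, 5, 7, 19, 25, 30, 31, 33, 36, 39]
Total comparisons: 8

The merged array is [2, 3, 5, 7, 19, 25, 30, 31, 33, 36, 39], requiring 8 comparisons. The merge step runs in O(n) time where n is the total number of elements.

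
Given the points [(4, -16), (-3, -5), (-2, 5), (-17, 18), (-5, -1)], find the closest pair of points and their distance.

Computing all pairwise distances among 5 points:

d((4, -16), (-3, -5)) = 13.0384
d((4, -16), (-2, 5)) = 21.8403
d((4, -16), (-17, 18)) = 39.9625
d((4, -16), (-5, -1)) = 17.4929
d((-3, -5), (-2, 5)) = 10.0499
d((-3, -5), (-17, 18)) = 26.9258
d((-3, -5), (-5, -1)) = 4.4721 <-- minimum
d((-2, 5), (-17, 18)) = 19.8494
d((-2, 5), (-5, -1)) = 6.7082
d((-17, 18), (-5, -1)) = 22.4722

Closest pair: (-3, -5) and (-5, -1) with distance 4.4721

The closest pair is (-3, -5) and (-5, -1) with Euclidean distance 4.4721. For 5 points, brute-force pairwise comparison is shown above. For large n, the divide-and-conquer algorithm (sort by x, recurse on halves, check the dividing strip) achieves O(n log n).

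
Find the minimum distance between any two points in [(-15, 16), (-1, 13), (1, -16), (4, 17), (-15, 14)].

Computing all pairwise distances among 5 points:

d((-15, 16), (-1, 13)) = 14.3178
d((-15, 16), (1, -16)) = 35.7771
d((-15, 16), (4, 17)) = 19.0263
d((-15, 16), (-15, 14)) = 2.0 <-- minimum
d((-1, 13), (1, -16)) = 29.0689
d((-1, 13), (4, 17)) = 6.4031
d((-1, 13), (-15, 14)) = 14.0357
d((1, -16), (4, 17)) = 33.1361
d((1, -16), (-15, 14)) = 34.0
d((4, 17), (-15, 14)) = 19.2354

Closest pair: (-15, 16) and (-15, 14) with distance 2.0

The closest pair is (-15, 16) and (-15, 14) with Euclidean distance 2.0. For 5 points, brute-force pairwise comparison is shown above. For large n, the divide-and-conquer algorithm (sort by x, recurse on halves, check the dividing strip) achieves O(n log n).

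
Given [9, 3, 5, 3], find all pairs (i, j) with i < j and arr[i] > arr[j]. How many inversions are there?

Finding inversions in [9, 3, 5, 3]:

(0, 1): arr[0]=9 > arr[1]=3
(0, 2): arr[0]=9 > arr[2]=5
(0, 3): arr[0]=9 > arr[3]=3
(2, 3): arr[2]=5 > arr[3]=3

Total inversions: 4

The array has 4 inversion(s): (0,1), (0,2), (0,3), (2,3). Each pair (i,j) satisfies i < j and arr[i] > arr[j].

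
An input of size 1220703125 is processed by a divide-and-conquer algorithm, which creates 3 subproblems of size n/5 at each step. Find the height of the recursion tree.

For divide and conquer with division factor 5:

Problem sizes at each level:
Level 0: 1220703125
Level 1: 244140625
Level 2: 48828125
Level 3: 9765625
Level 4: 1953125
Level 5: 390625
Level 6: 78125
Level 7: 15625
Level 8: 3125
Level 9: 625
Level 10: 125
Level 11: 25
Level 12: 5
Level 13: 1

The root is level 0 and the size-1 base case is level 13 (the tree spans levels 0 through 13, i.e. 14 levels counting the root), so the depth is the number of divisions: log_5(1220703125) = 13

The recursion tree depth is log_5(1220703125) = 13. At each level, the problem size is divided by 5, so it takes 13 divisions to reduce to a base case of size 1. The algorithm makes 3 recursive calls at each level.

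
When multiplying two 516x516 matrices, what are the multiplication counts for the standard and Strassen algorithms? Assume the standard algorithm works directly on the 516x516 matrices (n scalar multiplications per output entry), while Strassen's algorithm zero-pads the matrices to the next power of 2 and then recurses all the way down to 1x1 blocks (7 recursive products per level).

Matrix multiplication for 516x516 matrices:

Strassen's algorithm requires power-of-2 dimensions. Pad 516x516 to 1024x1024 (next power of 2).

Standard algorithm: 516^3 = 137388096 multiplications
Strassen's algorithm: 7^(log2(1024)) = 7^10 = 282475249 multiplications
Difference: 137388096 - 282475249 = -145087153 (Strassen uses MORE here due to padding overhead — for small or just-over-power-of-2 n, padding can outweigh the per-level savings)

Standard: 137388096 multiplications (516^3). Strassen: 282475249 multiplications (7^10, after padding to 1024x1024). Strassen reduces 8 recursive multiplications to 7 at each level.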